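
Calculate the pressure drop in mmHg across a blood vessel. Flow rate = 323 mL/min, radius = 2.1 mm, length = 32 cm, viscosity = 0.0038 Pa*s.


dP = 8*mu*L*Q / (pi*r^4)
Q = 323 mL/min = 5.38333e-06 m^3/s
dP = 857.132 Pa = 857.132 / 133.322 mmHg = 6.429 mmHg


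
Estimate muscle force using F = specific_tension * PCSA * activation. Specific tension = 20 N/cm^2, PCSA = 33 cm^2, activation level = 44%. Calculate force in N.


F = sigma * PCSA * activation
F = 20 * 33 * 0.44
F = 290.4 N


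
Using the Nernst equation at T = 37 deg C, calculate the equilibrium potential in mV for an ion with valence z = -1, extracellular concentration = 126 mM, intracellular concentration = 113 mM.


E = (RT/(zF)) * ln(C_out/C_in)
T = 37 + 273.15 = 310.15 K
E = (8.314 * 310.15 / (-1 * 96485)) * ln(126/113)
E = -2.91 mV


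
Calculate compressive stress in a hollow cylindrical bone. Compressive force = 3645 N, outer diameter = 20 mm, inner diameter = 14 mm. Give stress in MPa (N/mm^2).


A = pi*(r_o^2 - r_i^2)
r_o = 10 mm, r_i = 7 mm
A = 160.221 mm^2
sigma = F/A = 3645 / 160.221
sigma = 22.75 MPa


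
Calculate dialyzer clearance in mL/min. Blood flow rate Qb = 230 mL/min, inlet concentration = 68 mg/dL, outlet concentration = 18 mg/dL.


K = Qb * (Cb_in - Cb_out) / Cb_in
K = 230 * (68 - 18) / 68
K = 169.1 mL/min


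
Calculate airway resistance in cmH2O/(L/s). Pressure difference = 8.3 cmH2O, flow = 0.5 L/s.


R = dP / flow
R = 8.3 / 0.5
R = 16.6 cmH2O/(L/s)


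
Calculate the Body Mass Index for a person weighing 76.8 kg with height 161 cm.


BMI = weight / height^2
height = 161 cm = 1.61 m
BMI = 76.8 / 1.61^2
BMI = 29.63 kg/m^2


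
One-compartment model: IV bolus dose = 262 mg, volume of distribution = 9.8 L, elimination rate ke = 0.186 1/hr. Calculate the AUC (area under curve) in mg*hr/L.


C0 = Dose/Vd = 262/9.8 = 26.7347 mg/L
AUC = C0/ke = 26.7347/0.186
AUC = 143.7 mg*hr/L


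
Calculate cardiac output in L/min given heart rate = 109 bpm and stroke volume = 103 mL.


CO = HR * SV
CO = 109 * 103 / 1000
CO = 11.23 L/min


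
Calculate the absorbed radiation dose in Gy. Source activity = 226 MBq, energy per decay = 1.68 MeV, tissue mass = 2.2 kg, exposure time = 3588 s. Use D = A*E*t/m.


A = 226 MBq = 2.2600e+08 Bq
E = 1.68 MeV = 2.69136e-13 J
D = A*E*t/m = 2.2600e+08*2.69136e-13*3588/2.2
D = 0.0992 Gy


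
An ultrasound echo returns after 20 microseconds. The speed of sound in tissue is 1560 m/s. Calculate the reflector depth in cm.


depth = c * t / 2
t = 20 us = 2.0000e-05 s
depth = 1560 * 2.0000e-05 / 2
depth = 0.0156 m = 1.56 cm


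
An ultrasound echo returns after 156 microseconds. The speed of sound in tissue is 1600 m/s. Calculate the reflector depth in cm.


depth = c * t / 2
t = 156 us = 1.5600e-04 s
depth = 1600 * 1.5600e-04 / 2
depth = 0.1248 m = 12.48 cm


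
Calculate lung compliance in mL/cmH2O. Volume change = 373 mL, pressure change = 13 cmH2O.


C = dV / dP
C = 373 / 13
C = 28.69 mL/cmH2O


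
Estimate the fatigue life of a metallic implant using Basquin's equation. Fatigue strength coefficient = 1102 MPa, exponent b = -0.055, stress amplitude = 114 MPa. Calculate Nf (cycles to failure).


sigma_a = sigma_f' * (2Nf)^b
2Nf = (sigma_a/sigma_f')^(1/b)
2Nf = (114/1102)^(1/-0.055)
2Nf = 8.2058317e+17
Nf = 4.1029e+17


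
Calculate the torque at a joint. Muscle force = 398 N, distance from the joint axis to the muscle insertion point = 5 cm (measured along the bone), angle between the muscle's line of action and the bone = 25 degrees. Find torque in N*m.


Torque = F * d * sin(theta)   (moment arm = d*sin(theta))
d = 5 cm = 0.05 m
Torque = 398 * 0.05 * sin(25)
Torque = 8.41 N*m


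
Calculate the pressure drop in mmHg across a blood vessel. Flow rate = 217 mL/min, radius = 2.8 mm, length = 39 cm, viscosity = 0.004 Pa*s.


dP = 8*mu*L*Q / (pi*r^4)
Q = 217 mL/min = 3.61667e-06 m^3/s
dP = 233.745 Pa = 233.745 / 133.322 mmHg = 1.753 mmHg


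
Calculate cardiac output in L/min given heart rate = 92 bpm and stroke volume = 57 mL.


CO = HR * SV
CO = 92 * 57 / 1000
CO = 5.244 L/min


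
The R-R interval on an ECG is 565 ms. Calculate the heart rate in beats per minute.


HR = 60 / RR_interval(s)
RR = 565 ms = 0.565 s
HR = 60 / 0.565 = 106.2 bpm


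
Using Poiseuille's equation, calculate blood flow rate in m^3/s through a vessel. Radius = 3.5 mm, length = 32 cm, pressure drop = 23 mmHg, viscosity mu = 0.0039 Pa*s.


Q = pi*r^4*dP / (8*mu*L)
r = 0.0035 m, L = 0.32 m
dP = 23 mmHg = 3066.406 Pa
Q = 1.4479e-04 m^3/s


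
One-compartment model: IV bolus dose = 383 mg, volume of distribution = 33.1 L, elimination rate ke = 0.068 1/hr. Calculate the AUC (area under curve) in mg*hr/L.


C0 = Dose/Vd = 383/33.1 = 11.571 mg/L
AUC = C0/ke = 11.571/0.068
AUC = 170.2 mg*hr/L


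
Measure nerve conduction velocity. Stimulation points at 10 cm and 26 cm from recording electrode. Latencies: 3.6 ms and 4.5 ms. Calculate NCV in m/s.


Distance = (26 - 10) / 100 = 0.16 m
dt = (4.5 - 3.6) / 1000 = 9.0000e-04 s
NCV = dist / dt = 177.8 m/s


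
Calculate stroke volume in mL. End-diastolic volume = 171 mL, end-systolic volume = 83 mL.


SV = EDV - ESV
SV = 171 - 83
SV = 88 mL


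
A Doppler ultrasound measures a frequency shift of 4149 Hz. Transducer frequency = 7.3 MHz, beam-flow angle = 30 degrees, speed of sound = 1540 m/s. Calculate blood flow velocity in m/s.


v = fd * c / (2 * f0 * cos(theta))
v = 4149 * 1540 / (2 * 7.3000e+06 * cos(30))
v = 0.5053 m/s


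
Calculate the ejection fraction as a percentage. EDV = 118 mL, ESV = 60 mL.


SV = EDV - ESV = 118 - 60 = 58 mL
EF = SV/EDV * 100 = 58/118 * 100
EF = 49.15%


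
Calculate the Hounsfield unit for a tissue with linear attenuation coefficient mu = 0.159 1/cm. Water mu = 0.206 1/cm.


HU = ((mu_tissue - mu_water) / mu_water) * 1000
HU = ((0.159 - 0.206) / 0.206) * 1000
HU = -228.2


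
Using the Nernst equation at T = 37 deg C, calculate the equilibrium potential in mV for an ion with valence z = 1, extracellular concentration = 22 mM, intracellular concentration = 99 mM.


E = (RT/(zF)) * ln(C_out/C_in)
T = 37 + 273.15 = 310.15 K
E = (8.314 * 310.15 / (1 * 96485)) * ln(22/99)
E = -40.2 mV


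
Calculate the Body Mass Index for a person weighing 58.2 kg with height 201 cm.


BMI = weight / height^2
height = 201 cm = 2.01 m
BMI = 58.2 / 2.01^2
BMI = 14.41 kg/m^2


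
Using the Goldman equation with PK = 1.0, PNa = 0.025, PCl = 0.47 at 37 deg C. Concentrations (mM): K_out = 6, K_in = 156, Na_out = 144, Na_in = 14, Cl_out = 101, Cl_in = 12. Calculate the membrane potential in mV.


Vm = (RT/F)*ln((PK*Ko + PNa*Nao + PCl*Cli)/(PK*Ki + PNa*Nai + PCl*Clo))
Numer = 15.24, Denom = 203.82
Vm = -69.31 mV


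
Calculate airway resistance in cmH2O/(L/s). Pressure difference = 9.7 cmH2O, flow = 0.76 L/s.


R = dP / flow
R = 9.7 / 0.76
R = 12.76 cmH2O/(L/s)


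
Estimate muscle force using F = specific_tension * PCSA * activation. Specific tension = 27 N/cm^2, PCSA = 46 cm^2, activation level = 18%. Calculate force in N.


F = sigma * PCSA * activation
F = 27 * 46 * 0.18
F = 223.6 N


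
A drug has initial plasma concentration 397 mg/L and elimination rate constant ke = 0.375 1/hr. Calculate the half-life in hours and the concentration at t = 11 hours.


t_half = ln(2) / ke = 0.693147 / 0.375 = 1.848 hr
C(t) = C0 * exp(-ke*t) = 397 * exp(-0.375*11)
C(11) = 6.417 mg/L


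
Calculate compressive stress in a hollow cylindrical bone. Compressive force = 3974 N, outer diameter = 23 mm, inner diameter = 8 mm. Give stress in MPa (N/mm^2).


A = pi*(r_o^2 - r_i^2)
r_o = 11.5 mm, r_i = 4 mm
A = 365.21 mm^2
sigma = F/A = 3974 / 365.21
sigma = 10.88 MPa


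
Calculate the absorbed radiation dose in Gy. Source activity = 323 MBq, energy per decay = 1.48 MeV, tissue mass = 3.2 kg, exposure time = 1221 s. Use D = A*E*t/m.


A = 323 MBq = 3.2300e+08 Bq
E = 1.48 MeV = 2.37096e-13 J
D = A*E*t/m = 3.2300e+08*2.37096e-13*1221/3.2
D = 0.02922 Gy


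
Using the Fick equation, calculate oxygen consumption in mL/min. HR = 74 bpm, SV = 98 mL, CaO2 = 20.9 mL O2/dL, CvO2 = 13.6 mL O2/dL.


CO = HR*SV = 74*98/1000 = 7.252 L/min
a-v O2 diff = 20.9 - 13.6 = 7.3 mL/dL
VO2 = CO * (CaO2-CvO2) * 10 dL/L
VO2 = 7.252 * 7.3 * 10
VO2 = 529.4 mL/min


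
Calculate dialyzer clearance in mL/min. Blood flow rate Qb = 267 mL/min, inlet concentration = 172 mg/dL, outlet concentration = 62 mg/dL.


K = Qb * (Cb_in - Cb_out) / Cb_in
K = 267 * (172 - 62) / 172
K = 170.8 mL/min


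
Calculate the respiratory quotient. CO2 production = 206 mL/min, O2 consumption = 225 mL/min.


RQ = VCO2 / VO2
RQ = 206 / 225
RQ = 0.9156


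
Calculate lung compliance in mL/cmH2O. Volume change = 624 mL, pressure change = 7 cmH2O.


C = dV / dP
C = 624 / 7
C = 89.14 mL/cmH2O


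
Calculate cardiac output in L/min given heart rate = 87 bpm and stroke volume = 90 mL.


CO = HR * SV
CO = 87 * 90 / 1000
CO = 7.83 L/min


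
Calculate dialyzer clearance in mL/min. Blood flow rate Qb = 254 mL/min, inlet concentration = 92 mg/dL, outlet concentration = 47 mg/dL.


K = Qb * (Cb_in - Cb_out) / Cb_in
K = 254 * (92 - 47) / 92
K = 124.2 mL/min


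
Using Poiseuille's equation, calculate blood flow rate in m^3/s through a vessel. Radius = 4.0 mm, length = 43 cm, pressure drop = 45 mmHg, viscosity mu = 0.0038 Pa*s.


Q = pi*r^4*dP / (8*mu*L)
r = 0.004 m, L = 0.43 m
dP = 45 mmHg = 5999.49 Pa
Q = 3.6912e-04 m^3/s


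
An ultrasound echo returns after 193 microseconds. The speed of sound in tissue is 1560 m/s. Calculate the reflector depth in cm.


depth = c * t / 2
t = 193 us = 1.9300e-04 s
depth = 1560 * 1.9300e-04 / 2
depth = 0.15054 m = 15.054 cm


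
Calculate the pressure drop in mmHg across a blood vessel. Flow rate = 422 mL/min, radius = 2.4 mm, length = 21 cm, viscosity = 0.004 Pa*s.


dP = 8*mu*L*Q / (pi*r^4)
Q = 422 mL/min = 7.03333e-06 m^3/s
dP = 453.456 Pa = 453.456 / 133.322 mmHg = 3.401 mmHg


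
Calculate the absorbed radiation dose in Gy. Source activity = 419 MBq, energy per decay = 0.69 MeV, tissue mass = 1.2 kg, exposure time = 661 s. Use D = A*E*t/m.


A = 419 MBq = 4.1900e+08 Bq
E = 0.69 MeV = 1.10538e-13 J
D = A*E*t/m = 4.1900e+08*1.10538e-13*661/1.2
D = 0.02551 Gy


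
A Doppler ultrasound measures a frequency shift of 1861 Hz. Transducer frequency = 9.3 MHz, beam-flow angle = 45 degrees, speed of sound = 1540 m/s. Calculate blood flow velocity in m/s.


v = fd * c / (2 * f0 * cos(theta))
v = 1861 * 1540 / (2 * 9.3000e+06 * cos(45))
v = 0.2179 m/s


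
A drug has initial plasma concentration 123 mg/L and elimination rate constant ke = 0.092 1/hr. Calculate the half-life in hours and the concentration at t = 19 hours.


t_half = ln(2) / ke = 0.693147 / 0.092 = 7.534 hr
C(t) = C0 * exp(-ke*t) = 123 * exp(-0.092*19)
C(19) = 21.42 mg/L


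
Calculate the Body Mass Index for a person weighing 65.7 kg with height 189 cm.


BMI = weight / height^2
height = 189 cm = 1.89 m
BMI = 65.7 / 1.89^2
BMI = 18.39 kg/m^2


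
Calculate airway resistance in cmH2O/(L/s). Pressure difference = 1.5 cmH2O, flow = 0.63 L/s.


R = dP / flow
R = 1.5 / 0.63
R = 2.381 cmH2O/(L/s)


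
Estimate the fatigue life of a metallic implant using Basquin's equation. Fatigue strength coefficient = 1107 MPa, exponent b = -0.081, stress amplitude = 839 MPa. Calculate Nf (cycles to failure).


sigma_a = sigma_f' * (2Nf)^b
2Nf = (sigma_a/sigma_f')^(1/b)
2Nf = (839/1107)^(1/-0.081)
2Nf = 30.636752
Nf = 15.32


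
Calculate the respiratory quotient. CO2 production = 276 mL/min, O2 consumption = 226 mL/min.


RQ = VCO2 / VO2
RQ = 276 / 226
RQ = 1.221


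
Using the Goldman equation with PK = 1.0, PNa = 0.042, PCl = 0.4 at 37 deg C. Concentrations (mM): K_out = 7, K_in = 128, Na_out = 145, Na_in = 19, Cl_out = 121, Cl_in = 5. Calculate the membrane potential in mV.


Vm = (RT/F)*ln((PK*Ko + PNa*Nao + PCl*Cli)/(PK*Ki + PNa*Nai + PCl*Clo))
Numer = 15.09, Denom = 177.198
Vm = -65.83 mV


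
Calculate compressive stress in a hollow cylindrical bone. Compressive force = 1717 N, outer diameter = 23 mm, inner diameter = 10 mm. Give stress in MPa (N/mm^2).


A = pi*(r_o^2 - r_i^2)
r_o = 11.5 mm, r_i = 5 mm
A = 336.936 mm^2
sigma = F/A = 1717 / 336.936
sigma = 5.096 MPa


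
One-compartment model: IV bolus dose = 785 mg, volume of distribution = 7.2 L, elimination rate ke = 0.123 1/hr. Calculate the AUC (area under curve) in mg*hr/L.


C0 = Dose/Vd = 785/7.2 = 109.028 mg/L
AUC = C0/ke = 109.028/0.123
AUC = 886.4 mg*hr/L


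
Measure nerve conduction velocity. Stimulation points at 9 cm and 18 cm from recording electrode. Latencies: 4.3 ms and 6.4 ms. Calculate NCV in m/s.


Distance = (18 - 9) / 100 = 0.09 m
dt = (6.4 - 4.3) / 1000 = 0.0021 s
NCV = dist / dt = 42.86 m/s


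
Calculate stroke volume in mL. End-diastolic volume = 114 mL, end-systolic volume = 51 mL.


SV = EDV - ESV
SV = 114 - 51
SV = 63 mL


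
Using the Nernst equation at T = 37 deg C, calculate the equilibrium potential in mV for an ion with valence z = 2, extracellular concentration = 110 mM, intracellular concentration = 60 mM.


E = (RT/(zF)) * ln(C_out/C_in)
T = 37 + 273.15 = 310.15 K
E = (8.314 * 310.15 / (2 * 96485)) * ln(110/60)
E = 8.1 mV


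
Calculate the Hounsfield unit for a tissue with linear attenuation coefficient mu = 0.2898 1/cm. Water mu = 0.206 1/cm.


HU = ((mu_tissue - mu_water) / mu_water) * 1000
HU = ((0.2898 - 0.206) / 0.206) * 1000
HU = 406.8


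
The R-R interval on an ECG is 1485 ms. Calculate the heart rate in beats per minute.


HR = 60 / RR_interval(s)
RR = 1485 ms = 1.485 s
HR = 60 / 1.485 = 40.4 bpm


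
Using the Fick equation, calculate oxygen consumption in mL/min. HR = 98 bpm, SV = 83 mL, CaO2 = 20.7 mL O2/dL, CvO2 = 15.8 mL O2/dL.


CO = HR*SV = 98*83/1000 = 8.134 L/min
a-v O2 diff = 20.7 - 15.8 = 4.9 mL/dL
VO2 = CO * (CaO2-CvO2) * 10 dL/L
VO2 = 8.134 * 4.9 * 10
VO2 = 398.6 mL/min


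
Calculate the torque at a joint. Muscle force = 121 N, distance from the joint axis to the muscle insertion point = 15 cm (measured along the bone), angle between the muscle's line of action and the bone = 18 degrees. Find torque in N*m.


Torque = F * d * sin(theta)   (moment arm = d*sin(theta))
d = 15 cm = 0.15 m
Torque = 121 * 0.15 * sin(18)
Torque = 5.609 N*m


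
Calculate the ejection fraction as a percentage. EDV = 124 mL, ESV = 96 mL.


SV = EDV - ESV = 124 - 96 = 28 mL
EF = SV/EDV * 100 = 28/124 * 100
EF = 22.58%


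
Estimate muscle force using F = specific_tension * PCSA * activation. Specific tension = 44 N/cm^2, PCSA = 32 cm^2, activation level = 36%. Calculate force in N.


F = sigma * PCSA * activation
F = 44 * 32 * 0.36
F = 506.9 N


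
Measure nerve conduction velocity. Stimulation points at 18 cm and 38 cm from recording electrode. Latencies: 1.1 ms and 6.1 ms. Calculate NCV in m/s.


Distance = (38 - 18) / 100 = 0.2 m
dt = (6.1 - 1.1) / 1000 = 0.005 s
NCV = dist / dt = 40 m/s


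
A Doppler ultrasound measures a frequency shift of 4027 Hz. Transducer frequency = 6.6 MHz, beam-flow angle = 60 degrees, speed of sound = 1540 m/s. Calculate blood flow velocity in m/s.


v = fd * c / (2 * f0 * cos(theta))
v = 4027 * 1540 / (2 * 6.6000e+06 * cos(60))
v = 0.9396 m/s


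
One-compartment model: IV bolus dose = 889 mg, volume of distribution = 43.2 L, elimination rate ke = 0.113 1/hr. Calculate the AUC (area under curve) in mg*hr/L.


C0 = Dose/Vd = 889/43.2 = 20.5787 mg/L
AUC = C0/ke = 20.5787/0.113
AUC = 182.1 mg*hr/L


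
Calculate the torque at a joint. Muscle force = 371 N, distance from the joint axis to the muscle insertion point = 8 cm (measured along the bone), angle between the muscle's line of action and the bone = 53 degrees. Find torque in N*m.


Torque = F * d * sin(theta)   (moment arm = d*sin(theta))
d = 8 cm = 0.08 m
Torque = 371 * 0.08 * sin(53)
Torque = 23.7 N*m


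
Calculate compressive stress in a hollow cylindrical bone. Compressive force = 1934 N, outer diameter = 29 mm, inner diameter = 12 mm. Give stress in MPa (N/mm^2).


A = pi*(r_o^2 - r_i^2)
r_o = 14.5 mm, r_i = 6 mm
A = 547.423 mm^2
sigma = F/A = 1934 / 547.423
sigma = 3.533 MPa


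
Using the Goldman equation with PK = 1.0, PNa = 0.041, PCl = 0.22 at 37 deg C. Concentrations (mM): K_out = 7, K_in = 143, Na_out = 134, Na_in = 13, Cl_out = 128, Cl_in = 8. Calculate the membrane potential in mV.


Vm = (RT/F)*ln((PK*Ko + PNa*Nao + PCl*Cli)/(PK*Ki + PNa*Nai + PCl*Clo))
Numer = 14.254, Denom = 171.693
Vm = -66.51 mV


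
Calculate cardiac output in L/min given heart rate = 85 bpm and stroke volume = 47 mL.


CO = HR * SV
CO = 85 * 47 / 1000
CO = 3.995 L/min


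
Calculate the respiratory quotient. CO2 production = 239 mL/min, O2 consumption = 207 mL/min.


RQ = VCO2 / VO2
RQ = 239 / 207
RQ = 1.155


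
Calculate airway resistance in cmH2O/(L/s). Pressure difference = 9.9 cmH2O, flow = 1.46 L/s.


R = dP / flow
R = 9.9 / 1.46
R = 6.781 cmH2O/(L/s)


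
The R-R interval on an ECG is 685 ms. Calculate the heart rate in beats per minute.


HR = 60 / RR_interval(s)
RR = 685 ms = 0.685 s
HR = 60 / 0.685 = 87.59 bpm


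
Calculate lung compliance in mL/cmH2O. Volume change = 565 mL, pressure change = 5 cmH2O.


C = dV / dP
C = 565 / 5
C = 113 mL/cmH2O


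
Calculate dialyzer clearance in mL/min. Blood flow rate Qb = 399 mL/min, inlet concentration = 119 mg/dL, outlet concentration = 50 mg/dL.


K = Qb * (Cb_in - Cb_out) / Cb_in
K = 399 * (119 - 50) / 119
K = 231.4 mL/min


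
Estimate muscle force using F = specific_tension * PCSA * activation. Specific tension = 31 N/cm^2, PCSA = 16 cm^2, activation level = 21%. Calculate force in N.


F = sigma * PCSA * activation
F = 31 * 16 * 0.21
F = 104.2 N


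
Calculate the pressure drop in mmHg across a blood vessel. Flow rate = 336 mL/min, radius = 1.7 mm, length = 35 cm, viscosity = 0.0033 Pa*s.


dP = 8*mu*L*Q / (pi*r^4)
Q = 336 mL/min = 5.6e-06 m^3/s
dP = 1972.03 Pa = 1972.03 / 133.322 mmHg = 14.79 mmHg


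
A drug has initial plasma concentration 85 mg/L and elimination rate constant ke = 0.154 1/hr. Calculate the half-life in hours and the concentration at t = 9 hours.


t_half = ln(2) / ke = 0.693147 / 0.154 = 4.501 hr
C(t) = C0 * exp(-ke*t) = 85 * exp(-0.154*9)
C(9) = 21.26 mg/L


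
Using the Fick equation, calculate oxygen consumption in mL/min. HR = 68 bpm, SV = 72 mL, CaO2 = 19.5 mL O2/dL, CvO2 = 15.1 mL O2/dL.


CO = HR*SV = 68*72/1000 = 4.896 L/min
a-v O2 diff = 19.5 - 15.1 = 4.4 mL/dL
VO2 = CO * (CaO2-CvO2) * 10 dL/L
VO2 = 4.896 * 4.4 * 10
VO2 = 215.4 mL/min


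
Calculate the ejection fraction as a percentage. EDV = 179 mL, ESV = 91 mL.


SV = EDV - ESV = 179 - 91 = 88 mL
EF = SV/EDV * 100 = 88/179 * 100
EF = 49.16%


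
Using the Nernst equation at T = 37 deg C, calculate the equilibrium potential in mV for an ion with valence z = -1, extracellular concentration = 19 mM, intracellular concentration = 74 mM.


E = (RT/(zF)) * ln(C_out/C_in)
T = 37 + 273.15 = 310.15 K
E = (8.314 * 310.15 / (-1 * 96485)) * ln(19/74)
E = 36.34 mV


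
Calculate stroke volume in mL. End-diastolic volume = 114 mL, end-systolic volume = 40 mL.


SV = EDV - ESV
SV = 114 - 40
SV = 74 mL


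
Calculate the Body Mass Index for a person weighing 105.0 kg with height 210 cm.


BMI = weight / height^2
height = 210 cm = 2.1 m
BMI = 105.0 / 2.1^2
BMI = 23.81 kg/m^2


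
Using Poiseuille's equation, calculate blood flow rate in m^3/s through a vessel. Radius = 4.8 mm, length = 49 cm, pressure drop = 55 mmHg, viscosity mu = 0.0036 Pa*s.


Q = pi*r^4*dP / (8*mu*L)
r = 0.0048 m, L = 0.49 m
dP = 55 mmHg = 7332.71 Pa
Q = 8.6654e-04 m^3/s


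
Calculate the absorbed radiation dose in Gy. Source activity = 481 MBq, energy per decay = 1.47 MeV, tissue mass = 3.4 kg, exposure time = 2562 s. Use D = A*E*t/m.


A = 481 MBq = 4.8100e+08 Bq
E = 1.47 MeV = 2.35494e-13 J
D = A*E*t/m = 4.8100e+08*2.35494e-13*2562/3.4
D = 0.08535 Gy


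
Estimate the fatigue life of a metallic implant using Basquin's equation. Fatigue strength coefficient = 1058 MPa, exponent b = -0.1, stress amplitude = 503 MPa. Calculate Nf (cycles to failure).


sigma_a = sigma_f' * (2Nf)^b
2Nf = (sigma_a/sigma_f')^(1/b)
2Nf = (503/1058)^(1/-0.1)
2Nf = 1695.0278
Nf = 847.5


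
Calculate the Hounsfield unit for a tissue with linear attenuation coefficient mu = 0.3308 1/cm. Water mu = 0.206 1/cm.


HU = ((mu_tissue - mu_water) / mu_water) * 1000
HU = ((0.3308 - 0.206) / 0.206) * 1000
HU = 605.8


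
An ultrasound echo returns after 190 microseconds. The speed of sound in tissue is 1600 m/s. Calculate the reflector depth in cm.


depth = c * t / 2
t = 190 us = 1.9000e-04 s
depth = 1600 * 1.9000e-04 / 2
depth = 0.152 m = 15.2 cm


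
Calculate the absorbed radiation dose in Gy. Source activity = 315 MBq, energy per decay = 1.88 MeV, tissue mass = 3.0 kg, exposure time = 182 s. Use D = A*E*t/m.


A = 315 MBq = 3.1500e+08 Bq
E = 1.88 MeV = 3.01176e-13 J
D = A*E*t/m = 3.1500e+08*3.01176e-13*182/3.0
D = 0.005755 Gy


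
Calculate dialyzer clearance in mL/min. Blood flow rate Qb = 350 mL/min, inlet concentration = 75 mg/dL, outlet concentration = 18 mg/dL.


K = Qb * (Cb_in - Cb_out) / Cb_in
K = 350 * (75 - 18) / 75
K = 266 mL/min


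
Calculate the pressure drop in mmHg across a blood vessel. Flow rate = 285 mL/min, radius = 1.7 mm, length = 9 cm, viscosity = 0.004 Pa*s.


dP = 8*mu*L*Q / (pi*r^4)
Q = 285 mL/min = 4.75e-06 m^3/s
dP = 521.363 Pa = 521.363 / 133.322 mmHg = 3.911 mmHg


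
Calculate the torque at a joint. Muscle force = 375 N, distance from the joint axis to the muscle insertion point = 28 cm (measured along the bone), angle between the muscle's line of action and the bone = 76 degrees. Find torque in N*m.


Torque = F * d * sin(theta)   (moment arm = d*sin(theta))
d = 28 cm = 0.28 m
Torque = 375 * 0.28 * sin(76)
Torque = 101.9 N*m


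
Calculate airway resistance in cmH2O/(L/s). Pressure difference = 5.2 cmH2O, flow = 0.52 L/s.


R = dP / flow
R = 5.2 / 0.52
R = 10 cmH2O/(L/s)


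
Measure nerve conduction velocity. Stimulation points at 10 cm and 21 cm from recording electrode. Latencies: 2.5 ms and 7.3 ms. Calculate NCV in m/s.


Distance = (21 - 10) / 100 = 0.11 m
dt = (7.3 - 2.5) / 1000 = 0.0048 s
NCV = dist / dt = 22.92 m/s


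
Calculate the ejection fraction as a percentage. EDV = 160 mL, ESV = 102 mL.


SV = EDV - ESV = 160 - 102 = 58 mL
EF = SV/EDV * 100 = 58/160 * 100
EF = 36.25%


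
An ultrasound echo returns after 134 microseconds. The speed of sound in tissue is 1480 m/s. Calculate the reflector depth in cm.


depth = c * t / 2
t = 134 us = 1.3400e-04 s
depth = 1480 * 1.3400e-04 / 2
depth = 0.09916 m = 9.916 cm


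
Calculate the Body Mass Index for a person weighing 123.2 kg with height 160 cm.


BMI = weight / height^2
height = 160 cm = 1.6 m
BMI = 123.2 / 1.6^2
BMI = 48.12 kg/m^2


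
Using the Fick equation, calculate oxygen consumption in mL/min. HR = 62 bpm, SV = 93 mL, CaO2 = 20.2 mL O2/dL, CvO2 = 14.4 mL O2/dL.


CO = HR*SV = 62*93/1000 = 5.766 L/min
a-v O2 diff = 20.2 - 14.4 = 5.8 mL/dL
VO2 = CO * (CaO2-CvO2) * 10 dL/L
VO2 = 5.766 * 5.8 * 10
VO2 = 334.4 mL/min


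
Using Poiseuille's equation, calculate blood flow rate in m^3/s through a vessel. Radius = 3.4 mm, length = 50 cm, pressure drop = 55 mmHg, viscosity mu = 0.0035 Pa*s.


Q = pi*r^4*dP / (8*mu*L)
r = 0.0034 m, L = 0.5 m
dP = 55 mmHg = 7332.71 Pa
Q = 2.1989e-04 m^3/s


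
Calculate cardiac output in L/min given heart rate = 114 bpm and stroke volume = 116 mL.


CO = HR * SV
CO = 114 * 116 / 1000
CO = 13.22 L/min


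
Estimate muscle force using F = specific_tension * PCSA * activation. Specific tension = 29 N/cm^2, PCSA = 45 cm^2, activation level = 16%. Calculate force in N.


F = sigma * PCSA * activation
F = 29 * 45 * 0.16
F = 208.8 N


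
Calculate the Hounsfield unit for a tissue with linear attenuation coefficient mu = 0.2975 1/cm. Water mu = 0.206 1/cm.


HU = ((mu_tissue - mu_water) / mu_water) * 1000
HU = ((0.2975 - 0.206) / 0.206) * 1000
HU = 444.2


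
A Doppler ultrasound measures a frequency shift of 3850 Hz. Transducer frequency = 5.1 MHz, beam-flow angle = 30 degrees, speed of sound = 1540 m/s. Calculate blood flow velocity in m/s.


v = fd * c / (2 * f0 * cos(theta))
v = 3850 * 1540 / (2 * 5.1000e+06 * cos(30))
v = 0.6712 m/s


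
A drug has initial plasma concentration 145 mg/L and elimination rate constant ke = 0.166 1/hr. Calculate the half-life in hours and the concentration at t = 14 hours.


t_half = ln(2) / ke = 0.693147 / 0.166 = 4.176 hr
C(t) = C0 * exp(-ke*t) = 145 * exp(-0.166*14)
C(14) = 14.19 mg/L


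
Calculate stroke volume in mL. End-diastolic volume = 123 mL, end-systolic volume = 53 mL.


SV = EDV - ESV
SV = 123 - 53
SV = 70 mL


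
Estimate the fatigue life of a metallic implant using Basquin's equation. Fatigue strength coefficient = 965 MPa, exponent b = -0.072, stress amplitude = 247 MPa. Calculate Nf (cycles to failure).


sigma_a = sigma_f' * (2Nf)^b
2Nf = (sigma_a/sigma_f')^(1/b)
2Nf = (247/965)^(1/-0.072)
2Nf = 1.6590754e+08
Nf = 8.2954e+07


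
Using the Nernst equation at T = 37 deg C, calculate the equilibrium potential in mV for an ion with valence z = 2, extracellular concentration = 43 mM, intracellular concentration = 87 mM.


E = (RT/(zF)) * ln(C_out/C_in)
T = 37 + 273.15 = 310.15 K
E = (8.314 * 310.15 / (2 * 96485)) * ln(43/87)
E = -9.417 mV


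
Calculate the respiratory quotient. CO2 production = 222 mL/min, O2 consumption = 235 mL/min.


RQ = VCO2 / VO2
RQ = 222 / 235
RQ = 0.9447


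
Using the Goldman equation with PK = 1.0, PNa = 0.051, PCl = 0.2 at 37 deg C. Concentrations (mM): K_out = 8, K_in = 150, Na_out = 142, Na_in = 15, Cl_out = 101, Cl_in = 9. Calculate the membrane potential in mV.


Vm = (RT/F)*ln((PK*Ko + PNa*Nao + PCl*Cli)/(PK*Ki + PNa*Nai + PCl*Clo))
Numer = 17.042, Denom = 170.965
Vm = -61.62 mV


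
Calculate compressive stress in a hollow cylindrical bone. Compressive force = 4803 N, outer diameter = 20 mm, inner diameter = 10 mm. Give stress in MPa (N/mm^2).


A = pi*(r_o^2 - r_i^2)
r_o = 10 mm, r_i = 5 mm
A = 235.619 mm^2
sigma = F/A = 4803 / 235.619
sigma = 20.38 MPa


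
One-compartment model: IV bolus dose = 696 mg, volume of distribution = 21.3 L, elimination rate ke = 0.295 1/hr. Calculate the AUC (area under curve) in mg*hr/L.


C0 = Dose/Vd = 696/21.3 = 32.6761 mg/L
AUC = C0/ke = 32.6761/0.295
AUC = 110.8 mg*hr/L


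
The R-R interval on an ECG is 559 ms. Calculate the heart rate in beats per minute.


HR = 60 / RR_interval(s)
RR = 559 ms = 0.559 s
HR = 60 / 0.559 = 107.3 bpm


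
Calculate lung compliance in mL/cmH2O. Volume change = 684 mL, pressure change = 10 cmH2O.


C = dV / dP
C = 684 / 10
C = 68.4 mL/cmH2O


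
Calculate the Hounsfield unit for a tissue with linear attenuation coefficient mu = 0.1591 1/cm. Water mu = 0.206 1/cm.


HU = ((mu_tissue - mu_water) / mu_water) * 1000
HU = ((0.1591 - 0.206) / 0.206) * 1000
HU = -227.7


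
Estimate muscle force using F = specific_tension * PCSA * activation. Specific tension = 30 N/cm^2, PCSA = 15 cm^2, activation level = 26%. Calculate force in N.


F = sigma * PCSA * activation
F = 30 * 15 * 0.26
F = 117 N


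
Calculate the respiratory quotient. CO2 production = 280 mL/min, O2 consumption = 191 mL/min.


RQ = VCO2 / VO2
RQ = 280 / 191
RQ = 1.466


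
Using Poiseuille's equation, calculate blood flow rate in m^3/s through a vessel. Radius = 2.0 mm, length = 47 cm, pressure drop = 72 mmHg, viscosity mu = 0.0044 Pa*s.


Q = pi*r^4*dP / (8*mu*L)
r = 0.002 m, L = 0.47 m
dP = 72 mmHg = 9599.184 Pa
Q = 2.9165e-05 m^3/s


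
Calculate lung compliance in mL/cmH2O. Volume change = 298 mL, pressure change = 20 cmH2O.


C = dV / dP
C = 298 / 20
C = 14.9 mL/cmH2O


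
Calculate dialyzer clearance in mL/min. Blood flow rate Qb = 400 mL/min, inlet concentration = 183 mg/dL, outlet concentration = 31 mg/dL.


K = Qb * (Cb_in - Cb_out) / Cb_in
K = 400 * (183 - 31) / 183
K = 332.2 mL/min


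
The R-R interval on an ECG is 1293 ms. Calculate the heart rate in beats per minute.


HR = 60 / RR_interval(s)
RR = 1293 ms = 1.293 s
HR = 60 / 1.293 = 46.4 bpm


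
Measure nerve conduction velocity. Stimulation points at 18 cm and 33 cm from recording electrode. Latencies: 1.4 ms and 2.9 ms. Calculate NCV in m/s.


Distance = (33 - 18) / 100 = 0.15 m
dt = (2.9 - 1.4) / 1000 = 0.0015 s
NCV = dist / dt = 100 m/s


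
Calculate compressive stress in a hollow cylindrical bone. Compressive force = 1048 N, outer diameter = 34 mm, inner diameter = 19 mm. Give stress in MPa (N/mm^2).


A = pi*(r_o^2 - r_i^2)
r_o = 17 mm, r_i = 9.5 mm
A = 624.392 mm^2
sigma = F/A = 1048 / 624.392
sigma = 1.678 MPa


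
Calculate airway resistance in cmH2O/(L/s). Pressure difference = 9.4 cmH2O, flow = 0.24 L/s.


R = dP / flow
R = 9.4 / 0.24
R = 39.17 cmH2O/(L/s)


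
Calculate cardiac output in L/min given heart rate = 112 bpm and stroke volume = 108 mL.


CO = HR * SV
CO = 112 * 108 / 1000
CO = 12.1 L/min


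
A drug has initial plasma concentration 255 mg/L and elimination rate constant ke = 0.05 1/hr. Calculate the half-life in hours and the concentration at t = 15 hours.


t_half = ln(2) / ke = 0.693147 / 0.05 = 13.86 hr
C(t) = C0 * exp(-ke*t) = 255 * exp(-0.05*15)
C(15) = 120.5 mg/L


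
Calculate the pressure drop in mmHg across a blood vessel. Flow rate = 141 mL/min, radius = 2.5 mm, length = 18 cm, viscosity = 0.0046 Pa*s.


dP = 8*mu*L*Q / (pi*r^4)
Q = 141 mL/min = 2.35e-06 m^3/s
dP = 126.846 Pa = 126.846 / 133.322 mmHg = 0.9514 mmHg


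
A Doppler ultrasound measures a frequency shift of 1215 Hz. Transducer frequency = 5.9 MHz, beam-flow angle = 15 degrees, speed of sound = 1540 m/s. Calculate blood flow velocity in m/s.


v = fd * c / (2 * f0 * cos(theta))
v = 1215 * 1540 / (2 * 5.9000e+06 * cos(15))
v = 0.1642 m/s


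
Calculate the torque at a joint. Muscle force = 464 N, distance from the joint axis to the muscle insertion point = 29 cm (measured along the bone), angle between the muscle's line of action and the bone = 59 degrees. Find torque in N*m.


Torque = F * d * sin(theta)   (moment arm = d*sin(theta))
d = 29 cm = 0.29 m
Torque = 464 * 0.29 * sin(59)
Torque = 115.3 N*m


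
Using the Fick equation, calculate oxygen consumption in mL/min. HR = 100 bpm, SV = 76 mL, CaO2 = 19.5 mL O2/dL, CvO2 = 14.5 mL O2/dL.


CO = HR*SV = 100*76/1000 = 7.6 L/min
a-v O2 diff = 19.5 - 14.5 = 5 mL/dL
VO2 = CO * (CaO2-CvO2) * 10 dL/L
VO2 = 7.6 * 5 * 10
VO2 = 380 mL/min


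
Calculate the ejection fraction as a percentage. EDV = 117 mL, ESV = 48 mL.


SV = EDV - ESV = 117 - 48 = 69 mL
EF = SV/EDV * 100 = 69/117 * 100
EF = 58.97%


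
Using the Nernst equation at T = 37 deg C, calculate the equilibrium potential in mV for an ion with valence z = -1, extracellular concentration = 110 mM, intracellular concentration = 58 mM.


E = (RT/(zF)) * ln(C_out/C_in)
T = 37 + 273.15 = 310.15 K
E = (8.314 * 310.15 / (-1 * 96485)) * ln(110/58)
E = -17.11 mV


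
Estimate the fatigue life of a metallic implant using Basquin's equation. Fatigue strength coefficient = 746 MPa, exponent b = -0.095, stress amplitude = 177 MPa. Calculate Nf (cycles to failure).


sigma_a = sigma_f' * (2Nf)^b
2Nf = (sigma_a/sigma_f')^(1/b)
2Nf = (177/746)^(1/-0.095)
2Nf = 3771200.2
Nf = 1.8856e+06


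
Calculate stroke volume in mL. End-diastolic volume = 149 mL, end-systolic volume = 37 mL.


SV = EDV - ESV
SV = 149 - 37
SV = 112 mL


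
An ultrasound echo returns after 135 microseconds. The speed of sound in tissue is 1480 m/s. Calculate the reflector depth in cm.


depth = c * t / 2
t = 135 us = 1.3500e-04 s
depth = 1480 * 1.3500e-04 / 2
depth = 0.0999 m = 9.99 cm


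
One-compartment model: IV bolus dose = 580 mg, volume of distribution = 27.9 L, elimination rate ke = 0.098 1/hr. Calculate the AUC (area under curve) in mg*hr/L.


C0 = Dose/Vd = 580/27.9 = 20.7885 mg/L
AUC = C0/ke = 20.7885/0.098
AUC = 212.1 mg*hr/L


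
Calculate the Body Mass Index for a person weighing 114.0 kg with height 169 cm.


BMI = weight / height^2
height = 169 cm = 1.69 m
BMI = 114.0 / 1.69^2
BMI = 39.91 kg/m^2


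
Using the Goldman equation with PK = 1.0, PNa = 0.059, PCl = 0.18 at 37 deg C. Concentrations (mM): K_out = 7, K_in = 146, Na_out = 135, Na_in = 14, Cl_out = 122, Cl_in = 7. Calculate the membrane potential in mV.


Vm = (RT/F)*ln((PK*Ko + PNa*Nao + PCl*Cli)/(PK*Ki + PNa*Nai + PCl*Clo))
Numer = 16.225, Denom = 168.786
Vm = -62.59 mV


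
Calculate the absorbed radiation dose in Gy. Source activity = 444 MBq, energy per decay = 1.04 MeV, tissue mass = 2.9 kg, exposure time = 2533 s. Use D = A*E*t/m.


A = 444 MBq = 4.4400e+08 Bq
E = 1.04 MeV = 1.66608e-13 J
D = A*E*t/m = 4.4400e+08*1.66608e-13*2533/2.9
D = 0.06461 Gy


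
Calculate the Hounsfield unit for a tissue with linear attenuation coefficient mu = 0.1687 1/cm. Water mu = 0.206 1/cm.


HU = ((mu_tissue - mu_water) / mu_water) * 1000
HU = ((0.1687 - 0.206) / 0.206) * 1000
HU = -181.1


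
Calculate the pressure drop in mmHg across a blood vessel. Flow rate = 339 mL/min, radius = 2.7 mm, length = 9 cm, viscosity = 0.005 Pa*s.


dP = 8*mu*L*Q / (pi*r^4)
Q = 339 mL/min = 5.65e-06 m^3/s
dP = 121.828 Pa = 121.828 / 133.322 mmHg = 0.9138 mmHg


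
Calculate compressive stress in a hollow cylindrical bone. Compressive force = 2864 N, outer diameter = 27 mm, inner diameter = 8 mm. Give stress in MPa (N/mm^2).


A = pi*(r_o^2 - r_i^2)
r_o = 13.5 mm, r_i = 4 mm
A = 522.29 mm^2
sigma = F/A = 2864 / 522.29
sigma = 5.484 MPa


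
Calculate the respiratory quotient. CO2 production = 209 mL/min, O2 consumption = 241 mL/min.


RQ = VCO2 / VO2
RQ = 209 / 241
RQ = 0.8672


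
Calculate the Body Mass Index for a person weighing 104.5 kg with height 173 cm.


BMI = weight / height^2
height = 173 cm = 1.73 m
BMI = 104.5 / 1.73^2
BMI = 34.92 kg/m^2


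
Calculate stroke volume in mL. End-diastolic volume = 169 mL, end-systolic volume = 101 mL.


SV = EDV - ESV
SV = 169 - 101
SV = 68 mL


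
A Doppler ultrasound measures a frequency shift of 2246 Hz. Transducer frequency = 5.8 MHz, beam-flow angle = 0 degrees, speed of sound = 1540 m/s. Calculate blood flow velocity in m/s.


v = fd * c / (2 * f0 * cos(theta))
v = 2246 * 1540 / (2 * 5.8000e+06 * cos(0))
v = 0.2982 m/s


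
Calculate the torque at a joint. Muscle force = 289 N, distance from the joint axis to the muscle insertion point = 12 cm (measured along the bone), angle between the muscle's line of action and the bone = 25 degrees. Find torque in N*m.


Torque = F * d * sin(theta)   (moment arm = d*sin(theta))
d = 12 cm = 0.12 m
Torque = 289 * 0.12 * sin(25)
Torque = 14.66 N*m


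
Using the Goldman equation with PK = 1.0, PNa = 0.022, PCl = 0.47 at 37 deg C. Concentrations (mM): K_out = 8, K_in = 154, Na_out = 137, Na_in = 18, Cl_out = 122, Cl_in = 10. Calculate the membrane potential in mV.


Vm = (RT/F)*ln((PK*Ko + PNa*Nao + PCl*Cli)/(PK*Ki + PNa*Nai + PCl*Clo))
Numer = 15.714, Denom = 211.736
Vm = -69.51 mV


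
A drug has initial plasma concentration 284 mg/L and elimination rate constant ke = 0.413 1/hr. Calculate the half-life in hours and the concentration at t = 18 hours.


t_half = ln(2) / ke = 0.693147 / 0.413 = 1.678 hr
C(t) = C0 * exp(-ke*t) = 284 * exp(-0.413*18)
C(18) = 0.1678 mg/L


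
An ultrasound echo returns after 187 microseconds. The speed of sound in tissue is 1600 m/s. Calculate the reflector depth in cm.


depth = c * t / 2
t = 187 us = 1.8700e-04 s
depth = 1600 * 1.8700e-04 / 2
depth = 0.1496 m = 14.96 cm


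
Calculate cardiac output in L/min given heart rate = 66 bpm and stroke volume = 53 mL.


CO = HR * SV
CO = 66 * 53 / 1000
CO = 3.498 L/min


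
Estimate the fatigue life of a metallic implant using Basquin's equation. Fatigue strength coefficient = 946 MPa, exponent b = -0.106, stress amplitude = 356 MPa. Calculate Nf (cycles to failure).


sigma_a = sigma_f' * (2Nf)^b
2Nf = (sigma_a/sigma_f')^(1/b)
2Nf = (356/946)^(1/-0.106)
2Nf = 10096.287
Nf = 5048


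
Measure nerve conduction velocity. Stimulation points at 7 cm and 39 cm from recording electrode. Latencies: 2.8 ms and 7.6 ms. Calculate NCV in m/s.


Distance = (39 - 7) / 100 = 0.32 m
dt = (7.6 - 2.8) / 1000 = 0.0048 s
NCV = dist / dt = 66.67 m/s


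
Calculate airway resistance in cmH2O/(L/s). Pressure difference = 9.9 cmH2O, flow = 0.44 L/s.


R = dP / flow
R = 9.9 / 0.44
R = 22.5 cmH2O/(L/s)


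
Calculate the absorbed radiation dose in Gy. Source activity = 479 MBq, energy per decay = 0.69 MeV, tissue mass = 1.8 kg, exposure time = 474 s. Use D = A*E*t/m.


A = 479 MBq = 4.7900e+08 Bq
E = 0.69 MeV = 1.10538e-13 J
D = A*E*t/m = 4.7900e+08*1.10538e-13*474/1.8
D = 0.01394 Gy


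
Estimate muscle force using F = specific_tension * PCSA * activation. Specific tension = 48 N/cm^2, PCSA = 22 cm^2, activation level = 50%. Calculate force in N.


F = sigma * PCSA * activation
F = 48 * 22 * 0.5
F = 528 N


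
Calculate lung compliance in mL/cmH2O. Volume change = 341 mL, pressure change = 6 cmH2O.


C = dV / dP
C = 341 / 6
C = 56.83 mL/cmH2O


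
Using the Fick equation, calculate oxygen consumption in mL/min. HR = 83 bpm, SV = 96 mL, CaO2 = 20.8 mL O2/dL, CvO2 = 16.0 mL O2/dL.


CO = HR*SV = 83*96/1000 = 7.968 L/min
a-v O2 diff = 20.8 - 16.0 = 4.8 mL/dL
VO2 = CO * (CaO2-CvO2) * 10 dL/L
VO2 = 7.968 * 4.8 * 10
VO2 = 382.5 mL/min


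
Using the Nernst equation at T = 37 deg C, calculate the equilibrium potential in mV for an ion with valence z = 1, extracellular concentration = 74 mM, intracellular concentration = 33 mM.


E = (RT/(zF)) * ln(C_out/C_in)
T = 37 + 273.15 = 310.15 K
E = (8.314 * 310.15 / (1 * 96485)) * ln(74/33)
E = 21.58 mV


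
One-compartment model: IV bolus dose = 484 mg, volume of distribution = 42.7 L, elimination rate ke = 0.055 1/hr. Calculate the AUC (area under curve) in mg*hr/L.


C0 = Dose/Vd = 484/42.7 = 11.3349 mg/L
AUC = C0/ke = 11.3349/0.055
AUC = 206.1 mg*hr/L


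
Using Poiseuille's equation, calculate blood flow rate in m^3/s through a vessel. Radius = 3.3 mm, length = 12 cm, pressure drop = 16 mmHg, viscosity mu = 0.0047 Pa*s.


Q = pi*r^4*dP / (8*mu*L)
r = 0.0033 m, L = 0.12 m
dP = 16 mmHg = 2133.152 Pa
Q = 1.7614e-04 m^3/s


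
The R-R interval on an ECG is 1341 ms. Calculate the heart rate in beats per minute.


HR = 60 / RR_interval(s)
RR = 1341 ms = 1.341 s
HR = 60 / 1.341 = 44.74 bpm


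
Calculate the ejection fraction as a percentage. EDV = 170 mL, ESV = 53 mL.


SV = EDV - ESV = 170 - 53 = 117 mL
EF = SV/EDV * 100 = 117/170 * 100
EF = 68.82%


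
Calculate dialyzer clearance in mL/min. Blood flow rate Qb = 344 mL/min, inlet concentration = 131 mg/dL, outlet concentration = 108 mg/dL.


K = Qb * (Cb_in - Cb_out) / Cb_in
K = 344 * (131 - 108) / 131
K = 60.4 mL/min


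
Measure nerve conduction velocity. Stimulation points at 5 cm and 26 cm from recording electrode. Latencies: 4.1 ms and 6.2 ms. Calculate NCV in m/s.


Distance = (26 - 5) / 100 = 0.21 m
dt = (6.2 - 4.1) / 1000 = 0.0021 s
NCV = dist / dt = 100 m/s


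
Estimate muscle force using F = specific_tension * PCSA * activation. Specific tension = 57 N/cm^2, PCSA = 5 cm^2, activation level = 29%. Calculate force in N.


F = sigma * PCSA * activation
F = 57 * 5 * 0.29
F = 82.65 N
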